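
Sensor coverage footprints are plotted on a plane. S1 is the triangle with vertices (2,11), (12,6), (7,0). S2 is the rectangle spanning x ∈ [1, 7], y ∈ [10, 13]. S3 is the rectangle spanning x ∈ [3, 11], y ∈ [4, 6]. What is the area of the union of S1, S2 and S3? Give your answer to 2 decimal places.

63.45

By inclusion–exclusion:
Individual areas: |S1| = 42.5, |S2| = 18, |S3| = 16.
|S1∩S2| = 0.7727.
|S1∩S3| = 12.2788.
|S2∩S3| = 0 (no overlap).
|S1∩S2∩S3| = 0.
|S1 ∪ S2 ∪ S3| = 76.5 − 13.0515 + 0 = 63.45.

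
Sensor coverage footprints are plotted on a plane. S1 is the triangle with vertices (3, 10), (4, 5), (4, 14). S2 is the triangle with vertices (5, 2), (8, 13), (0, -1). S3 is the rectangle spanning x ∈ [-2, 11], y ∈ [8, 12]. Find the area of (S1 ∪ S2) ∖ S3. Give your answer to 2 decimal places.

|S1 ∪ S2| = 27.4259.
|(S1 ∪ S2) ∩ S3| = 6.6844.
|(S1 ∪ S2) ∖ S3| = 27.4259 − 6.6844 = 20.74.

20.74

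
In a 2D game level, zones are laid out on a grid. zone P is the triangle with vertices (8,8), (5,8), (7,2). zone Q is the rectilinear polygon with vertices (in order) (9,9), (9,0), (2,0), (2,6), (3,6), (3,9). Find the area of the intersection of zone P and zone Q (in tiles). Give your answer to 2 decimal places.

The intersection is the polygon with vertices (7,2), (5,8), (8,8).
By the shoelace formula its area is 9.00.

9.00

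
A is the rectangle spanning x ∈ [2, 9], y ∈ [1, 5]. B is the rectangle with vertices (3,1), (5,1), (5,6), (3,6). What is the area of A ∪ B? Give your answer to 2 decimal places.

By inclusion–exclusion:
Individual areas: |A| = 28, |B| = 10.
|A∩B|: x∈[3,5], y∈[1,5] → 2·4 = 8.
|A ∪ B| = 38 − 8 = 30.00.

30.00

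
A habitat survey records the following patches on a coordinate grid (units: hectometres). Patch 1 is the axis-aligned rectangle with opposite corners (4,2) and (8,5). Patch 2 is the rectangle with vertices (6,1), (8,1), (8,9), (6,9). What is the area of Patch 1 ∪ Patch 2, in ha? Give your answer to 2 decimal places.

22.00

By inclusion–exclusion:
Individual areas: |Patch 1| = 12, |Patch 2| = 16.
|Patch 1∩Patch 2|: x∈[6,8], y∈[2,5] → 2·3 = 6.
|Patch 1 ∪ Patch 2| = 28 − 6 = 22.00.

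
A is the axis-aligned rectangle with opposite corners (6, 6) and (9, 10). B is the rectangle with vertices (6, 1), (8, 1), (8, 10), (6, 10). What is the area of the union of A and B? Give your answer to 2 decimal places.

22.00

By inclusion–exclusion:
Individual areas: |A| = 12, |B| = 18.
|A∩B|: x∈[6,8], y∈[6,10] → 2·4 = 8.
|A ∪ B| = 30 − 8 = 22.00.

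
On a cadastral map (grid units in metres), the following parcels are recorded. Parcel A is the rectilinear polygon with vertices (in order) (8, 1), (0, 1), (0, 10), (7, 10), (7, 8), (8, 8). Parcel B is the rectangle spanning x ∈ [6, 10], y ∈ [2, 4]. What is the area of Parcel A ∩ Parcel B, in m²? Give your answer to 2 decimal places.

The intersection is the polygon with vertices (8,2), (6,2), (6,4), (8,4).
By the shoelace formula its area is 4.00.

4.00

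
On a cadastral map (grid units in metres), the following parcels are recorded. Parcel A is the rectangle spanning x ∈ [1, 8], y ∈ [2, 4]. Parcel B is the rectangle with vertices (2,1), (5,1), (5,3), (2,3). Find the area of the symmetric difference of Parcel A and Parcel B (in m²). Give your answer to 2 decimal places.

|Parcel A∩Parcel B|: x∈[2,5], y∈[2,3] → 3·1 = 3.
|Parcel A △ Parcel B| = |Parcel A| + |Parcel B| − 2·|Parcel A∩Parcel B| = 14 + 6 − 6 = 14.00.

14.00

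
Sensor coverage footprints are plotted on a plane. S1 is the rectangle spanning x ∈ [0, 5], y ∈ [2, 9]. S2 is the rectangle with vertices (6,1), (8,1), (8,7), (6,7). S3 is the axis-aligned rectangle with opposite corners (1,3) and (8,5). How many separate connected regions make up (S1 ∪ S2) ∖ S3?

3

(S1 ∪ S2) ∖ S3 splits into 3 disjoint pieces (area 27, area 4, area 4).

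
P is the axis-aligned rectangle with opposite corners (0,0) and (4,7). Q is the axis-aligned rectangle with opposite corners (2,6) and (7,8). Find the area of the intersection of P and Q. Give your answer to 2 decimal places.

|P∩Q|: x∈[2,4], y∈[6,7] → 2·1 = 2.

2.00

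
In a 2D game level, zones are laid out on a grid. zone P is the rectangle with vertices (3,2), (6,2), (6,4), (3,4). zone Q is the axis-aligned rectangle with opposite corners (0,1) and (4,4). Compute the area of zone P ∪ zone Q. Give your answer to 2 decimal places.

By inclusion–exclusion:
Individual areas: |zone P| = 6, |zone Q| = 12.
|zone P∩zone Q|: x∈[3,4], y∈[2,4] → 1·2 = 2.
|zone P ∪ zone Q| = 18 − 2 = 16.00.

16.00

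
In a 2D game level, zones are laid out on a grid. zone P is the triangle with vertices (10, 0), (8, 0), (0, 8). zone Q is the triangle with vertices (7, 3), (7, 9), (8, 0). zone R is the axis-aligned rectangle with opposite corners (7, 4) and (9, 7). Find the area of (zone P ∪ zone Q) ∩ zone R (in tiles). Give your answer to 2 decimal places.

The region (zone P ∪ zone Q) ∩ zone R is the polygon with vertices (7,7), (7.222,7), (7.556,4), (7,4).
By the shoelace formula its area is 1.17.

1.17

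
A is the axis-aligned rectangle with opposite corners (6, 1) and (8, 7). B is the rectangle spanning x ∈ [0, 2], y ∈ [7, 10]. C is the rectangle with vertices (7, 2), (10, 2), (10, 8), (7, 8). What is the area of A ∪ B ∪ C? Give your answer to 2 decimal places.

By inclusion–exclusion:
Individual areas: |A| = 12, |B| = 6, |C| = 18.
|A∩B| = 0 (no overlap).
|A∩C|: x∈[7,8], y∈[2,7] → 1·5 = 5.
|B∩C| = 0 (no overlap).
|A∩B∩C| = 0.
|A ∪ B ∪ C| = 36 − 5 + 0 = 31.00.

31.00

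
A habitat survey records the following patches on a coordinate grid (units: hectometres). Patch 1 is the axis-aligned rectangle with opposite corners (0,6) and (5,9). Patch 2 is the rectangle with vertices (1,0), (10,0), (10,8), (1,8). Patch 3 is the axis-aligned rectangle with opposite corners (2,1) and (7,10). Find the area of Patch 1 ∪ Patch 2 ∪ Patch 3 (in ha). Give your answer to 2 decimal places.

86.00

By inclusion–exclusion:
Individual areas: |Patch 1| = 15, |Patch 2| = 72, |Patch 3| = 45.
|Patch 1∩Patch 2|: x∈[1,5], y∈[6,8] → 4·2 = 8.
|Patch 1∩Patch 3|: x∈[2,5], y∈[6,9] → 3·3 = 9.
|Patch 2∩Patch 3|: x∈[2,7], y∈[1,8] → 5·7 = 35.
|Patch 1∩Patch 2∩Patch 3| = 6.
|Patch 1 ∪ Patch 2 ∪ Patch 3| = 132 − 52 + 6 = 86.00.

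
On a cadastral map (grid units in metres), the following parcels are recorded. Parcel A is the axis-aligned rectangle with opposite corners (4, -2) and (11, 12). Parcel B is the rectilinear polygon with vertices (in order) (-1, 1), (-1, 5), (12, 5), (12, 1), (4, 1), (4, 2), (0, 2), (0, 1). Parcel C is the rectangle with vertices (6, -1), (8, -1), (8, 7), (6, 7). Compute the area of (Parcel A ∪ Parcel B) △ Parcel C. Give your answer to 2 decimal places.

|Parcel A ∪ Parcel B| = 118.
|(Parcel A ∪ Parcel B) ∩ Parcel C| = 16.
|(Parcel A ∪ Parcel B) △ Parcel C| = 118 + 16 − 32 = 102.00.

102.00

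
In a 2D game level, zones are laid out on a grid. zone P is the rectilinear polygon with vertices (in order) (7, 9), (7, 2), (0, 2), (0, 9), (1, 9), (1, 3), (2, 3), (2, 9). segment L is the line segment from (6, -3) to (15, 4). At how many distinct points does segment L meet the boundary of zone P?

The segment lies entirely outside zone P and never meets its boundary.

0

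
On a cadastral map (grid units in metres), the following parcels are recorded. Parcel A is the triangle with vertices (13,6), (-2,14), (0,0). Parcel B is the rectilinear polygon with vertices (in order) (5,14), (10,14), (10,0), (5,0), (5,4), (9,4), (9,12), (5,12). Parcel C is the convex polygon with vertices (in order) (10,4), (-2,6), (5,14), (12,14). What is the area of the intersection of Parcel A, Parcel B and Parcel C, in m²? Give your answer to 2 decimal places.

3.48

The intersection is the polygon with vertices (10,4.615), (9.02,4.163), (9,4.167), (9,8.133), (10,7.6).
By the shoelace formula its area is 3.48.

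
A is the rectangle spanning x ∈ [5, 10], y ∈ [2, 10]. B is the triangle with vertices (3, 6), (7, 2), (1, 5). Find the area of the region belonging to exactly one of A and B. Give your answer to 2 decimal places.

|A| = 40, |B| = 6, |A∩B| = 1.
|A △ B| = |A| + |B| − 2·|A∩B| = 40 + 6 − 2 = 44.00.

44.00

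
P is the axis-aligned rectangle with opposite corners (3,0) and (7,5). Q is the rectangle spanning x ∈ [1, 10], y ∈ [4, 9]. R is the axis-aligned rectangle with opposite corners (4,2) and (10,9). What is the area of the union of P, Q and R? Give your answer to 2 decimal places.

67.00

By inclusion–exclusion:
Individual areas: |P| = 20, |Q| = 45, |R| = 42.
|P∩Q|: x∈[3,7], y∈[4,5] → 4·1 = 4.
|P∩R|: x∈[4,7], y∈[2,5] → 3·3 = 9.
|Q∩R|: x∈[4,10], y∈[4,9] → 6·5 = 30.
|P∩Q∩R| = 3.
|P ∪ Q ∪ R| = 107 − 43 + 3 = 67.00.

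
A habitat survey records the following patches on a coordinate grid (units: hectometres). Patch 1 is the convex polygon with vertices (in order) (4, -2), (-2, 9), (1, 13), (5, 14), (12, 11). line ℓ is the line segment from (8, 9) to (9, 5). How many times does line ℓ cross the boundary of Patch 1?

The segment meets the boundary at (8.8,5.8).

1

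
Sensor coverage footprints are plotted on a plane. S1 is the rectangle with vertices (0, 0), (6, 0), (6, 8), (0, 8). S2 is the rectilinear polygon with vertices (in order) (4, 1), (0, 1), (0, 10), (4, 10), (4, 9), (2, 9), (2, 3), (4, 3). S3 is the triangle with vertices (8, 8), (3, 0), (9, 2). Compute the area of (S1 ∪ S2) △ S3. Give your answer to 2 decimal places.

|S1 ∪ S2| = 54.
|(S1 ∪ S2) ∩ S3| = 5.7.
|(S1 ∪ S2) △ S3| = 54 + 19 − 11.4 = 61.60.

61.60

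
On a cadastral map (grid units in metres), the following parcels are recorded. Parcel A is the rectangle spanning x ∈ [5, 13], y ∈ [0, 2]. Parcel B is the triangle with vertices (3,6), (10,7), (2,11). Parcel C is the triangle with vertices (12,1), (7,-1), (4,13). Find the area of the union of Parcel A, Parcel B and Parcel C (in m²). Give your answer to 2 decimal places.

56.72

By inclusion–exclusion:
Individual areas: |Parcel A| = 16, |Parcel B| = 18, |Parcel C| = 38.
|Parcel A∩Parcel B| = 0.
|Parcel A∩Parcel C| = 9.2738.
|Parcel B∩Parcel C| = 6.0023.
|Parcel A∩Parcel B∩Parcel C| = 0.
|Parcel A ∪ Parcel B ∪ Parcel C| = 72 − 15.2761 + 0 = 56.72.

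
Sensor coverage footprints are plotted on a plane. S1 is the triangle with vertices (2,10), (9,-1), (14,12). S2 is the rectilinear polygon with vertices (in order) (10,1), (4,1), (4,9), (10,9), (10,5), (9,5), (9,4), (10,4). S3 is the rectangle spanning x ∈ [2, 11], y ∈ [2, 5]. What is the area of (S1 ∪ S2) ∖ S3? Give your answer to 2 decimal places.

63.92

|S1 ∪ S2| = 83.9848.
|(S1 ∪ S2) ∩ S3| = 20.0692.
|(S1 ∪ S2) ∖ S3| = 83.9848 − 20.0692 = 63.92.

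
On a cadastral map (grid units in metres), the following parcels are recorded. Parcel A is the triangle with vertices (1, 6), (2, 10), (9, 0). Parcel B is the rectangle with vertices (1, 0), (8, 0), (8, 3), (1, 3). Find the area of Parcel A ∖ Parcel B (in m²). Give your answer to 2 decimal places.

|Parcel A| = 19, |Parcel A∩Parcel B| = 2.5107.
|Parcel A ∖ Parcel B| = |Parcel A| − |Parcel A∩Parcel B| = 19 − 2.5107 = 16.49.

16.49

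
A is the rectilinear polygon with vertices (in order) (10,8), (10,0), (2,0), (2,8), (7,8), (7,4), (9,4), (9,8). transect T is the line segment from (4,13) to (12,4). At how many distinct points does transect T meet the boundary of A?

2

The segment meets the boundary at (10,6.25), (9,7.375).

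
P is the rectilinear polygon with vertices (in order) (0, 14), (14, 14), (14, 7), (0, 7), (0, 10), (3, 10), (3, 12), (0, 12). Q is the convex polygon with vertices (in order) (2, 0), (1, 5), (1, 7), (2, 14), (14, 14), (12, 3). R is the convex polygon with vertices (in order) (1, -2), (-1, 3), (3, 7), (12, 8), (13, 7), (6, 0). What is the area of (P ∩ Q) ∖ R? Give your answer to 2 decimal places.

75.22

|P ∩ Q| = 80.1883.
|(P ∩ Q) ∩ R| = 4.9685.
|(P ∩ Q) ∖ R| = 80.1883 − 4.9685 = 75.22.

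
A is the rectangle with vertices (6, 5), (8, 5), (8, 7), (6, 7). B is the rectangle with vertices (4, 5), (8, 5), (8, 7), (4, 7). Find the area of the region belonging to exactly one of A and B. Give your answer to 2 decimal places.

|A∩B|: x∈[6,8], y∈[5,7] → 2·2 = 4.
|A △ B| = |A| + |B| − 2·|A∩B| = 4 + 8 − 8 = 4.00.

4.00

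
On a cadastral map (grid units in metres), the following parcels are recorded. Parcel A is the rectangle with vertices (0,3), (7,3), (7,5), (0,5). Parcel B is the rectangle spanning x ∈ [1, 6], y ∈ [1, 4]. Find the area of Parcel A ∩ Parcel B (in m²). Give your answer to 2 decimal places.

5.00

|Parcel A∩Parcel B|: x∈[1,6], y∈[3,4] → 5·1 = 5.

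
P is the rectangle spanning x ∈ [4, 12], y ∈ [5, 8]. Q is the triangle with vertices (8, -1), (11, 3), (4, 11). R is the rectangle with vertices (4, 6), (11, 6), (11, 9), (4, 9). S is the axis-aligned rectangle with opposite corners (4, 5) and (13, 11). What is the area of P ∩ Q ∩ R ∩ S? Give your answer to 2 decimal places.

4.33

The intersection is the polygon with vertices (5.667,6), (5,8), (6.625,8), (8.375,6).
By the shoelace formula its area is 4.33.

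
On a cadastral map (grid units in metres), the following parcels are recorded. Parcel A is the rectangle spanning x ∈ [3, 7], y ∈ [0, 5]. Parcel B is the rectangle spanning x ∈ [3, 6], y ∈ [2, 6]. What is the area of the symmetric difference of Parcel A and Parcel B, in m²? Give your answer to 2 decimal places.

|Parcel A∩Parcel B|: x∈[3,6], y∈[2,5] → 3·3 = 9.
|Parcel A △ Parcel B| = |Parcel A| + |Parcel B| − 2·|Parcel A∩Parcel B| = 20 + 12 − 18 = 14.00.

14.00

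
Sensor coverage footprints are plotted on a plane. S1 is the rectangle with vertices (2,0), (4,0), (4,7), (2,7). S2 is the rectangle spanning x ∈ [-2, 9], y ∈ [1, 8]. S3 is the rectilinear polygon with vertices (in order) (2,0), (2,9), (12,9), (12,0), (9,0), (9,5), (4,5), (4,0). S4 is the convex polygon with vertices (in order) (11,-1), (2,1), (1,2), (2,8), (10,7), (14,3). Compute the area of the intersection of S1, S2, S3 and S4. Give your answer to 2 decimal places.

12.00

The intersection is the polygon with vertices (4,5), (4,1), (2,1), (2,7), (4,7).
By the shoelace formula its area is 12.00.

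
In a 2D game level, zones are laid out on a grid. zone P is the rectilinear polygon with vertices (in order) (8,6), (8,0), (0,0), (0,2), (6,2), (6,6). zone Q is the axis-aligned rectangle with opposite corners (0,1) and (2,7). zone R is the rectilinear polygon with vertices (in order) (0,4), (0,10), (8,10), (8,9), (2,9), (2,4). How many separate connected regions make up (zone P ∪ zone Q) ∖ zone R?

1

(zone P ∪ zone Q) ∖ zone R is a single connected region.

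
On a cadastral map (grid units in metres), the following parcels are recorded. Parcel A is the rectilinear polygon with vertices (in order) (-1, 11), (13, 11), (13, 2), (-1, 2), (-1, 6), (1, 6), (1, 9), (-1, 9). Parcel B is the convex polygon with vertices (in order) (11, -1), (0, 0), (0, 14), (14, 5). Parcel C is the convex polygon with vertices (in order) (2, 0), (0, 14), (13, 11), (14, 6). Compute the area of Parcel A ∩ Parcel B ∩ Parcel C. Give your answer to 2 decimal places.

72.50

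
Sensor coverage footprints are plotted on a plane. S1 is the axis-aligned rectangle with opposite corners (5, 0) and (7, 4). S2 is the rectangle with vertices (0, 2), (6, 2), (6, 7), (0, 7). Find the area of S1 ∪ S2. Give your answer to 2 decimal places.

36.00

By inclusion–exclusion:
Individual areas: |S1| = 8, |S2| = 30.
|S1∩S2|: x∈[5,6], y∈[2,4] → 1·2 = 2.
|S1 ∪ S2| = 38 − 2 = 36.00.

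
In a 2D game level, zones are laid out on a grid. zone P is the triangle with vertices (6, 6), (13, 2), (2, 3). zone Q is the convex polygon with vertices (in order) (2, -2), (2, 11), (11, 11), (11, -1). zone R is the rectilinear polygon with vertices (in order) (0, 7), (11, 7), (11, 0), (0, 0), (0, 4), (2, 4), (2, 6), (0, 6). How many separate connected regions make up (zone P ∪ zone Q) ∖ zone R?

3

(zone P ∪ zone Q) ∖ zone R splits into 3 disjoint pieces (area 0.961, area 13.5, area 36).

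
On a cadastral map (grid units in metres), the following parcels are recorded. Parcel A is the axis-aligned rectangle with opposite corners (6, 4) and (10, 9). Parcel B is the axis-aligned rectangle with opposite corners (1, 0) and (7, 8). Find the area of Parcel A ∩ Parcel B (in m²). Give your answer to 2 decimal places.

|Parcel A∩Parcel B|: x∈[6,7], y∈[4,8] → 1·4 = 4.

4.00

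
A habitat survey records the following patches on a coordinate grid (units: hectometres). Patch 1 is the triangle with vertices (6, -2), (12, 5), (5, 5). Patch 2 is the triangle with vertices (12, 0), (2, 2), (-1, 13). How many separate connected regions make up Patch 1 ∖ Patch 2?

Patch 1 ∖ Patch 2 splits into 2 disjoint pieces (area 4.4993, area 6.7308).

2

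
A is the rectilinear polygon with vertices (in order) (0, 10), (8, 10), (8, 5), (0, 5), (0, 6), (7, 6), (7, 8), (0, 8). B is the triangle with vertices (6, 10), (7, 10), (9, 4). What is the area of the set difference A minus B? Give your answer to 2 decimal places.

23.50

|A| = 26, |A∩B| = 2.5.
|A ∖ B| = |A| − |A∩B| = 26 − 2.5 = 23.50.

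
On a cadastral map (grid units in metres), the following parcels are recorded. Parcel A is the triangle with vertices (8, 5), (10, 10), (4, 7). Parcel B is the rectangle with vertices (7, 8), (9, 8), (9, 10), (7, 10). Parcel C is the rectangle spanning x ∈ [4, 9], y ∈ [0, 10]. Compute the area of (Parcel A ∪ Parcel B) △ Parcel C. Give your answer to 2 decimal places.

|Parcel A ∪ Parcel B| = 14.
|(Parcel A ∪ Parcel B) ∩ Parcel C| = 13.
|(Parcel A ∪ Parcel B) △ Parcel C| = 14 + 50 − 26 = 38.00.

38.00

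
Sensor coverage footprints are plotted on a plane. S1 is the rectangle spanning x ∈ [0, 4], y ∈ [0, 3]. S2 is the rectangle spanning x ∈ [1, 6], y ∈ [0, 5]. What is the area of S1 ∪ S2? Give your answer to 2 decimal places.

28.00

By inclusion–exclusion:
Individual areas: |S1| = 12, |S2| = 25.
|S1∩S2|: x∈[1,4], y∈[0,3] → 3·3 = 9.
|S1 ∪ S2| = 37 − 9 = 28.00.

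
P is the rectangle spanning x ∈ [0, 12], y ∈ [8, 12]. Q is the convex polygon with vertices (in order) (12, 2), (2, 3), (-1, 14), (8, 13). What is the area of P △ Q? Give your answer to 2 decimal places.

77.76

|P| = 48, |Q| = 101, |P∩Q| = 35.6212.
|P △ Q| = |P| + |Q| − 2·|P∩Q| = 48 + 101 − 71.2424 = 77.76.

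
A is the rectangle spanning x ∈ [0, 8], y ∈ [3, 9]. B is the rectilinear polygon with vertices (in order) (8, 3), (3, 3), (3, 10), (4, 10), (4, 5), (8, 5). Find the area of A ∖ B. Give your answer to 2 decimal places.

34.00

|A| = 48, |A∩B| = 14.
|A ∖ B| = |A| − |A∩B| = 48 − 14 = 34.00.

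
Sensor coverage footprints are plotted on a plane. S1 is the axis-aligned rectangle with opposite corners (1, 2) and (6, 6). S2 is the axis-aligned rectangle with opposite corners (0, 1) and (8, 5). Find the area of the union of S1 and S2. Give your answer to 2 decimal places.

By inclusion–exclusion:
Individual areas: |S1| = 20, |S2| = 32.
|S1∩S2|: x∈[1,6], y∈[2,5] → 5·3 = 15.
|S1 ∪ S2| = 52 − 15 = 37.00.

37.00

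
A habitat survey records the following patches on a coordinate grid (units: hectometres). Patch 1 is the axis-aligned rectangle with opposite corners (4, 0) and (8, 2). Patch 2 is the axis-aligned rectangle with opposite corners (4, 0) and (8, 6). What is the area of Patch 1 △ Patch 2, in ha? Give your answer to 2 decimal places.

|Patch 1∩Patch 2|: x∈[4,8], y∈[0,2] → 4·2 = 8.
|Patch 1 △ Patch 2| = |Patch 1| + |Patch 2| − 2·|Patch 1∩Patch 2| = 8 + 24 − 16 = 16.00.

16.00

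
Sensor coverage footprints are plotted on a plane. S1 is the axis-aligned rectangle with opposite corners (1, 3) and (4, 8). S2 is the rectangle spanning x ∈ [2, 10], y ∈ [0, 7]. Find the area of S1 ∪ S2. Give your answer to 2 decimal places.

By inclusion–exclusion:
Individual areas: |S1| = 15, |S2| = 56.
|S1∩S2|: x∈[2,4], y∈[3,7] → 2·4 = 8.
|S1 ∪ S2| = 71 − 8 = 63.00.

63.00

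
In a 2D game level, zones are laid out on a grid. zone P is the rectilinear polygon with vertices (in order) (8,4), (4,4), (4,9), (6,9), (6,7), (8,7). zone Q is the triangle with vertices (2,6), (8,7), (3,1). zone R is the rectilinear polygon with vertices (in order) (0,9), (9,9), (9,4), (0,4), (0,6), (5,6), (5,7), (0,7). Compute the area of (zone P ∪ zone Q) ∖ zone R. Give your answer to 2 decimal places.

|zone P ∪ zone Q| = 24.5833.
|(zone P ∪ zone Q) ∩ zone R| = 18.6.
|(zone P ∪ zone Q) ∖ zone R| = 24.5833 − 18.6 = 5.98.

5.98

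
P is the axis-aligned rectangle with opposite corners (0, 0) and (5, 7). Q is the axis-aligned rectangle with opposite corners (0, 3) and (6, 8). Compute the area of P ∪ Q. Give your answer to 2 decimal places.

By inclusion–exclusion:
Individual areas: |P| = 35, |Q| = 30.
|P∩Q|: x∈[0,5], y∈[3,7] → 5·4 = 20.
|P ∪ Q| = 65 − 20 = 45.00.

45.00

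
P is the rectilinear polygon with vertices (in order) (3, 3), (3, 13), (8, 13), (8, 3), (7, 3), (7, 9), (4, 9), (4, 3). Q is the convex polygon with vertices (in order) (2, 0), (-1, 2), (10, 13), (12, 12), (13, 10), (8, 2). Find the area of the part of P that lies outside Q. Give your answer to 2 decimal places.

20.50

|P| = 32, |P∩Q| = 11.5.
|P ∖ Q| = |P| − |P∩Q| = 32 − 11.5 = 20.50.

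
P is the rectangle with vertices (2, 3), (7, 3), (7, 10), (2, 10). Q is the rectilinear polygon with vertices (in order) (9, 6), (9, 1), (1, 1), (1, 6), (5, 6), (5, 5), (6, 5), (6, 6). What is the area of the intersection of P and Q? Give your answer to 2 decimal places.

14.00

The intersection is the polygon with vertices (7,3), (2,3), (2,6), (5,6), (5,5), (6,5), (6,6), (7,6).
By the shoelace formula its area is 14.00.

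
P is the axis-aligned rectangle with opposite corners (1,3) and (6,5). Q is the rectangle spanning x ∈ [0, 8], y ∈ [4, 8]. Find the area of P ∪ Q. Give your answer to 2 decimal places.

37.00

By inclusion–exclusion:
Individual areas: |P| = 10, |Q| = 32.
|P∩Q|: x∈[1,6], y∈[4,5] → 5·1 = 5.
|P ∪ Q| = 42 − 5 = 37.00.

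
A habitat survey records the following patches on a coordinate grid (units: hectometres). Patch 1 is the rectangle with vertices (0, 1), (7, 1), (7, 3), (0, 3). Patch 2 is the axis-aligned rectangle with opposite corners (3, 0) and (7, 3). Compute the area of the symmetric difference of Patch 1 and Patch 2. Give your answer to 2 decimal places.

10.00

|Patch 1∩Patch 2|: x∈[3,7], y∈[1,3] → 4·2 = 8.
|Patch 1 △ Patch 2| = |Patch 1| + |Patch 2| − 2·|Patch 1∩Patch 2| = 14 + 12 − 16 = 10.00.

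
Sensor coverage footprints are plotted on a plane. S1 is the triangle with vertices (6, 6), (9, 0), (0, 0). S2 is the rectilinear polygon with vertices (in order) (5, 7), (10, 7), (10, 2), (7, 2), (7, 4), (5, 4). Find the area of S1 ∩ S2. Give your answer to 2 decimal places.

3.50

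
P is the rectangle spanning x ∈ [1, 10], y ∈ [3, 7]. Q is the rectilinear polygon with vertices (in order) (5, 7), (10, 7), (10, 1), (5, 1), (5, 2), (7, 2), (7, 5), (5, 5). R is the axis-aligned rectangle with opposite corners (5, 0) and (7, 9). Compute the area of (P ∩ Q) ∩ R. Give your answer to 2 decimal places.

4.00

|P ∩ Q| = 16.
|(P ∩ Q) ∩ R| = 4.00.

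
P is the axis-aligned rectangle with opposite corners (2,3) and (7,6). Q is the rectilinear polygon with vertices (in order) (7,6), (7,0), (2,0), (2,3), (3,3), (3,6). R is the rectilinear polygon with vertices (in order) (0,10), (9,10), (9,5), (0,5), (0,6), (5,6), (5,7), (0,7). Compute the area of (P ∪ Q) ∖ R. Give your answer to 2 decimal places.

|P ∪ Q| = 30.
|(P ∪ Q) ∩ R| = 5.
|(P ∪ Q) ∖ R| = 30 − 5 = 25.00.

25.00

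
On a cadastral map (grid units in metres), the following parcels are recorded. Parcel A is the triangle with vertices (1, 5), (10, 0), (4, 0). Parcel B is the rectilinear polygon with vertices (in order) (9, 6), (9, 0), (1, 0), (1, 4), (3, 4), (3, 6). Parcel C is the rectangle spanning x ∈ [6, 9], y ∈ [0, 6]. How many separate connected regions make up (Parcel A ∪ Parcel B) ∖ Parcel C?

(Parcel A ∪ Parcel B) ∖ Parcel C splits into 2 disjoint pieces (area 26.6, area 0.2778).

2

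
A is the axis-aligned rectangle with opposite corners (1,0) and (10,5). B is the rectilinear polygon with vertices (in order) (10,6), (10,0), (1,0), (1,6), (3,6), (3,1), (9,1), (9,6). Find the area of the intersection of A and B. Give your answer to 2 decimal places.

The intersection is the polygon with vertices (10,0), (1,0), (1,5), (3,5), (3,1), (9,1), (9,5), (10,5).
By the shoelace formula its area is 21.00.

21.00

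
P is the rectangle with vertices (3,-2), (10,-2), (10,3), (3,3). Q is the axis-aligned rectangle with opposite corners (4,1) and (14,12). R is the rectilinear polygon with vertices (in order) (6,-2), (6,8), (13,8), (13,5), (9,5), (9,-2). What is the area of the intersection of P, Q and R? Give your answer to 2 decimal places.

The intersection is the polygon with vertices (6,1), (6,3), (9,3), (9,1).
By the shoelace formula its area is 6.00.

6.00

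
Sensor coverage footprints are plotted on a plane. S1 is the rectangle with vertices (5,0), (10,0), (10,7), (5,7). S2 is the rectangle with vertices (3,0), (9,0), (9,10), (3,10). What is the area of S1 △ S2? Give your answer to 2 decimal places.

39.00

|S1∩S2|: x∈[5,9], y∈[0,7] → 4·7 = 28.
|S1 △ S2| = |S1| + |S2| − 2·|S1∩S2| = 35 + 60 − 56 = 39.00.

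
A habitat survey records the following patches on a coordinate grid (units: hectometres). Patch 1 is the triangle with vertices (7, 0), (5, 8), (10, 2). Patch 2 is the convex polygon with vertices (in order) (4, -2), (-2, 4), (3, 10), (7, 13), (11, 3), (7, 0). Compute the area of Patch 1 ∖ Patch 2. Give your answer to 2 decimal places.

|Patch 1| = 14, |Patch 1∩Patch 2| = 13.641.
|Patch 1 ∖ Patch 2| = |Patch 1| − |Patch 1∩Patch 2| = 14 − 13.641 = 0.36.

0.36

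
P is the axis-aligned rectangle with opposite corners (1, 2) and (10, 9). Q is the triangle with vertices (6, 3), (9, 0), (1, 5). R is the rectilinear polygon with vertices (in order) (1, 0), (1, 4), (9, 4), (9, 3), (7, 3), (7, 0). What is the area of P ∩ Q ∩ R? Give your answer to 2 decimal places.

The intersection is the polygon with vertices (2.6,4), (3.5,4), (6,3), (7,2), (5.8,2).
By the shoelace formula its area is 2.85.

2.85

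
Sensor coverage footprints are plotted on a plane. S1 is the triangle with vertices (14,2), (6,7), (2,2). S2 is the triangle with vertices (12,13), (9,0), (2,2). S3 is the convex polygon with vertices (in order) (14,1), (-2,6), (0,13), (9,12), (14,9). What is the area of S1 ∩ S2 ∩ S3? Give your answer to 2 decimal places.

13.91

The intersection is the polygon with vertices (9.552,2.39), (3.947,4.142), (6.348,6.783), (10.034,4.479).
By the shoelace formula its area is 13.91.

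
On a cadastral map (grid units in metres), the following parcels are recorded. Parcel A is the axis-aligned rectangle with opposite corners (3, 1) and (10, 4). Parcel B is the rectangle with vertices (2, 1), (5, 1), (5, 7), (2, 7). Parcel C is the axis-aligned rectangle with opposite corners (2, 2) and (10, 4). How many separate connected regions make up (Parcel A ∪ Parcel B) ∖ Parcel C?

2

(Parcel A ∪ Parcel B) ∖ Parcel C splits into 2 disjoint pieces (area 8, area 9).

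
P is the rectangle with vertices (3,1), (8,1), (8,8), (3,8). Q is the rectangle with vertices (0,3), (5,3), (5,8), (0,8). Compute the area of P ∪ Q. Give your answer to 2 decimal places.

By inclusion–exclusion:
Individual areas: |P| = 35, |Q| = 25.
|P∩Q|: x∈[3,5], y∈[3,8] → 2·5 = 10.
|P ∪ Q| = 60 − 10 = 50.00.

50.00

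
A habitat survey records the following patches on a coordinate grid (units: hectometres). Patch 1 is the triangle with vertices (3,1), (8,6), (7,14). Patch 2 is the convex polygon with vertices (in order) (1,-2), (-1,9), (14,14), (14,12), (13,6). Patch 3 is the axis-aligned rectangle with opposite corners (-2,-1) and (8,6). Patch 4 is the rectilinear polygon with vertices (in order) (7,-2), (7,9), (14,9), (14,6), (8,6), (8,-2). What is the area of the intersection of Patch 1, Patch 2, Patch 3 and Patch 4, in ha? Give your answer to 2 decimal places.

The intersection is the polygon with vertices (8,6), (7,5), (7,6).
By the shoelace formula its area is 0.50.

0.50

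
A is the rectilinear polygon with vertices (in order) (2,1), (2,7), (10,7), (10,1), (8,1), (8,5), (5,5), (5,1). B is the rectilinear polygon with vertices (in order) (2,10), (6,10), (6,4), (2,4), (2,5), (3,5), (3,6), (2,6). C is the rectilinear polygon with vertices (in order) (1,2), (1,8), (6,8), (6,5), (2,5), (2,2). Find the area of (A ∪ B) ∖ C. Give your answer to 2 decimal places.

|A ∪ B| = 49.
|(A ∪ B) ∩ C| = 12.
|(A ∪ B) ∖ C| = 49 − 12 = 37.00.

37.00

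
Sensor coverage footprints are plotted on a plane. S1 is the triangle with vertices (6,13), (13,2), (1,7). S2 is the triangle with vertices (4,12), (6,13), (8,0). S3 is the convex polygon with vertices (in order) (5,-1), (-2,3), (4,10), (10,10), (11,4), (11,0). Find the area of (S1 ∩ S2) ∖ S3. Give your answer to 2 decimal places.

3.86

|S1 ∩ S2| = 10.9766.
|(S1 ∩ S2) ∩ S3| = 7.1176.
|(S1 ∩ S2) ∖ S3| = 10.9766 − 7.1176 = 3.86.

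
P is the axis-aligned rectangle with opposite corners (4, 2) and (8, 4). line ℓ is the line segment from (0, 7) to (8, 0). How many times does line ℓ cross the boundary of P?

The segment meets the boundary at (5.714,2), (4,3.5).

2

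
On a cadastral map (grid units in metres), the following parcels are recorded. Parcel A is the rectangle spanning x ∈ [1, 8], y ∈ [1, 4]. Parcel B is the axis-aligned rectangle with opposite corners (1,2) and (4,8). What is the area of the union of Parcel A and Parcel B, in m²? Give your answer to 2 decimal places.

By inclusion–exclusion:
Individual areas: |Parcel A| = 21, |Parcel B| = 18.
|Parcel A∩Parcel B|: x∈[1,4], y∈[2,4] → 3·2 = 6.
|Parcel A ∪ Parcel B| = 39 − 6 = 33.00.

33.00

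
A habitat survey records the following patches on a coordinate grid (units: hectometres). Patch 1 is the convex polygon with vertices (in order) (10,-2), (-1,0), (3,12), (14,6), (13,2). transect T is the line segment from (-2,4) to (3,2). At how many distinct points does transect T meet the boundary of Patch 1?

1

The segment meets the boundary at (0.059,3.176).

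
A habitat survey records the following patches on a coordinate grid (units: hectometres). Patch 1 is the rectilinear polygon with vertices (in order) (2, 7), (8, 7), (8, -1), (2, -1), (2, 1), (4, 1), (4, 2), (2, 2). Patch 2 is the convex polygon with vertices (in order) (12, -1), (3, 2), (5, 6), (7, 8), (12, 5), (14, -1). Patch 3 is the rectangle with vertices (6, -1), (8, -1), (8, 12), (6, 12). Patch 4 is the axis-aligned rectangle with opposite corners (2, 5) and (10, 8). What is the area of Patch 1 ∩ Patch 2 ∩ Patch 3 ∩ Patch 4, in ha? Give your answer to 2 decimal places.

The intersection is the polygon with vertices (6,7), (8,7), (8,5), (6,5).
By the shoelace formula its area is 4.00.

4.00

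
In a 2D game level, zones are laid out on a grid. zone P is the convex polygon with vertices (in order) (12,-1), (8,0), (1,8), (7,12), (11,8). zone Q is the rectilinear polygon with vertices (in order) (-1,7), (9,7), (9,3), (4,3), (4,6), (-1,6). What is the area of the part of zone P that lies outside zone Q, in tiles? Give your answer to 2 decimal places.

|zone P| = 77.5, |zone P∩zone Q| = 20.6071.
|zone P ∖ zone Q| = |zone P| − |zone P∩zone Q| = 77.5 − 20.6071 = 56.89.

56.89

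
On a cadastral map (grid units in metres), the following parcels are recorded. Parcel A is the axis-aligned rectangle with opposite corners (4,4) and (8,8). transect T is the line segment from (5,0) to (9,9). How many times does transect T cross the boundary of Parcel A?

The segment meets the boundary at (6.778,4), (8,6.75).

2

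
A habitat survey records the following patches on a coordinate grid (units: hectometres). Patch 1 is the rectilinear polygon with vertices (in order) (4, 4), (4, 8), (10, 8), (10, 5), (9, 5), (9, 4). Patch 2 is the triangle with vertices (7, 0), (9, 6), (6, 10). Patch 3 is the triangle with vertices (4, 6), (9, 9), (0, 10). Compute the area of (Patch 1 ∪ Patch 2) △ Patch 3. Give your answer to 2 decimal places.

34.83

|Patch 1 ∪ Patch 2| = 27.7667.
|(Patch 1 ∪ Patch 2) ∩ Patch 3| = 4.4682.
|(Patch 1 ∪ Patch 2) △ Patch 3| = 27.7667 + 16 − 8.9365 = 34.83.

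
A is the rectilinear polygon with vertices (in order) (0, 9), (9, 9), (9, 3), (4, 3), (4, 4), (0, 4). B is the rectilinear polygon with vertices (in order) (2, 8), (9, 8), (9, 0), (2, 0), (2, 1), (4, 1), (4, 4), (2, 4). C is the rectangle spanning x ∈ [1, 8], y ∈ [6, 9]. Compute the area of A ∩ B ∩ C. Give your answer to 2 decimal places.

The intersection is the polygon with vertices (2,8), (8,8), (8,6), (2,6).
By the shoelace formula its area is 12.00.

12.00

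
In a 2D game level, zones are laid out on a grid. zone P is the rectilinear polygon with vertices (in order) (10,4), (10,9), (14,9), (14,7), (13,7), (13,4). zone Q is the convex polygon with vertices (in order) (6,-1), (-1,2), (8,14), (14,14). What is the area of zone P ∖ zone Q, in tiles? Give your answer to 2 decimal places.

15.33

|zone P| = 17, |zone P∩zone Q| = 1.6667.
|zone P ∖ zone Q| = |zone P| − |zone P∩zone Q| = 17 − 1.6667 = 15.33.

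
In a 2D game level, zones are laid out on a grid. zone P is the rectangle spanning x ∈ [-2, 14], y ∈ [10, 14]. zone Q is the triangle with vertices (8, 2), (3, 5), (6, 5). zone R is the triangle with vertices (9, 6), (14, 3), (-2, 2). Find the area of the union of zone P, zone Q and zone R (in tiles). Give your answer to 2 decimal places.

By inclusion–exclusion:
Individual areas: |zone P| = 64, |zone Q| = 4.5, |zone R| = 26.5.
|zone P∩zone Q| = 0.
|zone P∩zone R| = 0.
|zone Q∩zone R| = 3.1436.
|zone P∩zone Q∩zone R| = 0.
|zone P ∪ zone Q ∪ zone R| = 95 − 3.1436 + 0 = 91.86.

91.86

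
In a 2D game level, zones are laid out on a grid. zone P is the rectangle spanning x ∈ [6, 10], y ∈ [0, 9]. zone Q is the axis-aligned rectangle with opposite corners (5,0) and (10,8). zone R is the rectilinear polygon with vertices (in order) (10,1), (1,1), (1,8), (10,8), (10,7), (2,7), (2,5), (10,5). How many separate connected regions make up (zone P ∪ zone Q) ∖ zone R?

(zone P ∪ zone Q) ∖ zone R splits into 3 disjoint pieces (area 5, area 10, area 4).

3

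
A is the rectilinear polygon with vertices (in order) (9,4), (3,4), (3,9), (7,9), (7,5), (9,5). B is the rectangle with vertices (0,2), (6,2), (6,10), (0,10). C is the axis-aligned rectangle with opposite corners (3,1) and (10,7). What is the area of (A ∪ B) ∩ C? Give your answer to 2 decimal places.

20.00

The region (A ∪ B) ∩ C is the polygon with vertices (6,2), (3,2), (3,7), (7,7), (7,5), (9,5), (9,4), (6,4).
By the shoelace formula its area is 20.00.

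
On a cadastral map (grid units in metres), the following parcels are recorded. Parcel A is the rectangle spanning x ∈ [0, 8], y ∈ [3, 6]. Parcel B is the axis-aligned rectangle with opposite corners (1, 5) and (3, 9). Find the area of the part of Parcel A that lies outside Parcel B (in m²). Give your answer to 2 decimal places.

|Parcel A∩Parcel B|: x∈[1,3], y∈[5,6] → 2·1 = 2.
|Parcel A| = 24.
|Parcel A ∖ Parcel B| = |Parcel A| − |Parcel A∩Parcel B| = 24 − 2 = 22.00.

22.00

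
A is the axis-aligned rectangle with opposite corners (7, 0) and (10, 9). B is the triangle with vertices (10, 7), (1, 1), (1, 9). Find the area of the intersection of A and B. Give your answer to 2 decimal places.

4.00

The intersection is the polygon with vertices (7,7.667), (10,7), (7,5).
By the shoelace formula its area is 4.00.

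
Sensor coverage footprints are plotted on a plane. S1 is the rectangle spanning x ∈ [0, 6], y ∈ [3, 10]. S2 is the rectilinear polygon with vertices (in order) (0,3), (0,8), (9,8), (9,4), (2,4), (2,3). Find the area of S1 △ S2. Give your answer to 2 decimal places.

|S1| = 42, |S2| = 38, |S1∩S2| = 26.
|S1 △ S2| = |S1| + |S2| − 2·|S1∩S2| = 42 + 38 − 52 = 28.00.

28.00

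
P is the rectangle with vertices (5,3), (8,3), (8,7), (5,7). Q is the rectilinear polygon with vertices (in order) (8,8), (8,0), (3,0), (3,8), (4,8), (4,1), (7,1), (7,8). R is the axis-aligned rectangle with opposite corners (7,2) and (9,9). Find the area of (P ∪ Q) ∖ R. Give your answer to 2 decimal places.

21.00

|P ∪ Q| = 27.
|(P ∪ Q) ∩ R| = 6.
|(P ∪ Q) ∖ R| = 27 − 6 = 21.00.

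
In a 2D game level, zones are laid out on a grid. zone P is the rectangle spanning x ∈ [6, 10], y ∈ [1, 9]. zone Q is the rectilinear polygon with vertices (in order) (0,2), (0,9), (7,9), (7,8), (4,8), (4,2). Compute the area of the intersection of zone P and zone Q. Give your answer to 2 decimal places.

The intersection is the polygon with vertices (7,9), (7,8), (6,8), (6,9).
By the shoelace formula its area is 1.00.

1.00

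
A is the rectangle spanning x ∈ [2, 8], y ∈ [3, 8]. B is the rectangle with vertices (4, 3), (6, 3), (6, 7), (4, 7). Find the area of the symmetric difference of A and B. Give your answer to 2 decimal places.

|A∩B|: x∈[4,6], y∈[3,7] → 2·4 = 8.
|A △ B| = |A| + |B| − 2·|A∩B| = 30 + 8 − 16 = 22.00.

22.00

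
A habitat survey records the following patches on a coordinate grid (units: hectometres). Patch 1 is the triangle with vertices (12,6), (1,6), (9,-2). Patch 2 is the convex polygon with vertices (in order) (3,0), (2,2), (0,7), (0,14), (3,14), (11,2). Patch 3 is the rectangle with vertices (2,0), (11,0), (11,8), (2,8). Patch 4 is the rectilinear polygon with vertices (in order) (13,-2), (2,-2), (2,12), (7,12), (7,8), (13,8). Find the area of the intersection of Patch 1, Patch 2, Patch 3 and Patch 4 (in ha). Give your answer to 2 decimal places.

29.61

The intersection is the polygon with vertices (10.68,2.48), (10.448,1.862), (6.2,0.8), (2,5), (2,6), (8.333,6).
By the shoelace formula its area is 29.61.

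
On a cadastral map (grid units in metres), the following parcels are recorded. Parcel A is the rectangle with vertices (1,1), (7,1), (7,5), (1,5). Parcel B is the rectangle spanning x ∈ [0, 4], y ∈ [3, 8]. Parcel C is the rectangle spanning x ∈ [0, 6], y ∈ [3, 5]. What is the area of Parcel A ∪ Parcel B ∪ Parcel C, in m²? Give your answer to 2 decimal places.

38.00

By inclusion–exclusion:
Individual areas: |Parcel A| = 24, |Parcel B| = 20, |Parcel C| = 12.
|Parcel A∩Parcel B|: x∈[1,4], y∈[3,5] → 3·2 = 6.
|Parcel A∩Parcel C|: x∈[1,6], y∈[3,5] → 5·2 = 10.
|Parcel B∩Parcel C|: x∈[0,4], y∈[3,5] → 4·2 = 8.
|Parcel A∩Parcel B∩Parcel C| = 6.
|Parcel A ∪ Parcel B ∪ Parcel C| = 56 − 24 + 6 = 38.00.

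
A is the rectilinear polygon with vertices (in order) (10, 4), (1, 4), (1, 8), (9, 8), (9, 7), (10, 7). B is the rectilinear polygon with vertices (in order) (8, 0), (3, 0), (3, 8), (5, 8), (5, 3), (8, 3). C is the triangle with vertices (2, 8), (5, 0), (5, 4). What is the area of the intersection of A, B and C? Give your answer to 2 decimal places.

The intersection is the polygon with vertices (3,6.667), (5,4), (3.5,4), (3,5.333).
By the shoelace formula its area is 2.33.

2.33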